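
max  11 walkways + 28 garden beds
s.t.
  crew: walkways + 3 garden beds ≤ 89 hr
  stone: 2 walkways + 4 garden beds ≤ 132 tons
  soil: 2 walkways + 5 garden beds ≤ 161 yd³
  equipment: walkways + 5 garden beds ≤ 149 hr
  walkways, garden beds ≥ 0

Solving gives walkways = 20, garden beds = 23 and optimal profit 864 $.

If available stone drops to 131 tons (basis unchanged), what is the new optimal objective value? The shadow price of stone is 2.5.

861.5

Δb = -1, so new z* = 864 + (2.5)·(-1) = 864 − 2.5 = 861.5.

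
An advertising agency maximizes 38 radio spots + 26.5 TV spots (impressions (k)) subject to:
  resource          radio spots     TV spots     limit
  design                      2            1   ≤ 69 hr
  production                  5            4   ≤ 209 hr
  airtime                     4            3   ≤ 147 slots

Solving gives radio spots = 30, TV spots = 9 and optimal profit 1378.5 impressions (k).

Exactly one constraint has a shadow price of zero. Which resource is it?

design: 69/69 (binding)
production: 186/209 (slack 23)
airtime: 147/147 (binding)
By complementary slackness, a constraint with positive slack has shadow price 0 → production.

production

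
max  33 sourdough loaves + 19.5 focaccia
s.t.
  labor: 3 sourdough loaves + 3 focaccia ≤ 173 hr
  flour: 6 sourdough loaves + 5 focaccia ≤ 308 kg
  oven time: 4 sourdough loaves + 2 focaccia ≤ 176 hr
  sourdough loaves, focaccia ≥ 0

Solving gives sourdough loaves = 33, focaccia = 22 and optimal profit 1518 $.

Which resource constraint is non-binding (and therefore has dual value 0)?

labor

labor: 165/173 (slack 8)
flour: 308/308 (binding)
oven time: 176/176 (binding)
By complementary slackness, a constraint with positive slack has shadow price 0 → labor.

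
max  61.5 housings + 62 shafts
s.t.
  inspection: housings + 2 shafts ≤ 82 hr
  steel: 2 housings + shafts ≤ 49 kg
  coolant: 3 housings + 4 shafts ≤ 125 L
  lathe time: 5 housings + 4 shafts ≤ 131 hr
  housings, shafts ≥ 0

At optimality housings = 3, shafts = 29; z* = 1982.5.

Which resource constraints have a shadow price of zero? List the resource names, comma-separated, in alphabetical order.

inspection: 61/82 (slack 21)
steel: 35/49 (slack 14)
coolant: 125/125 (binding)
lathe time: 131/131 (binding)
By complementary slackness, a constraint with positive slack has shadow price 0 → inspection, steel.

inspection, steel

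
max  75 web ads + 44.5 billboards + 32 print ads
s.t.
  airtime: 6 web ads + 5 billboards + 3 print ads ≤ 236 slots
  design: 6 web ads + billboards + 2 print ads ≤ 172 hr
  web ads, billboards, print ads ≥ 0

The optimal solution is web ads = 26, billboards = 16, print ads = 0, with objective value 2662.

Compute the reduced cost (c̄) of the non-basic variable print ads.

At the optimum: airtime uses 236 of 236 (binding); design uses 172 of 172 (binding).
The binding rows give the dual system: 6·y_airtime + 6·y_design = 75 and 5·y_airtime + 1·y_design = 44.5.
Solving: y_airtime = 8, y_design = 4.5.
Reduced cost of print ads: c₃ − yᵀa₃ = 32 − (8·3 + 4.5·2) = 32 − 33 = -1.

-1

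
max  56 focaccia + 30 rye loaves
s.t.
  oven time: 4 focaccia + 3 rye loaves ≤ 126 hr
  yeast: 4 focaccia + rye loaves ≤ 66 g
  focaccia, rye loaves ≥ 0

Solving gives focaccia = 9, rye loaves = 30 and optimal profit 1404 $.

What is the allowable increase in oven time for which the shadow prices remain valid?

Binding constraints: oven time, yeast. The basis is B = [[4,3],[4,1]] with det -8.
Per unit increase in oven time, x* moves by d = (-0.125, 0.5).
The basis stays optimal until focaccia reaches 0; allowable increase = 72 hr.

72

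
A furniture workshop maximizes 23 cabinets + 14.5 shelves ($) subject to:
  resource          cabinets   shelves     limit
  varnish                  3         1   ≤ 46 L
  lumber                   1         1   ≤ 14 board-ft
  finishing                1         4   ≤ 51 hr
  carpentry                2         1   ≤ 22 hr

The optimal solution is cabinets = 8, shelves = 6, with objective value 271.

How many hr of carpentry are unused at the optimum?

0

carpentry used = 2·8 + 1·6 = 22; slack = 22 − 22 = 0.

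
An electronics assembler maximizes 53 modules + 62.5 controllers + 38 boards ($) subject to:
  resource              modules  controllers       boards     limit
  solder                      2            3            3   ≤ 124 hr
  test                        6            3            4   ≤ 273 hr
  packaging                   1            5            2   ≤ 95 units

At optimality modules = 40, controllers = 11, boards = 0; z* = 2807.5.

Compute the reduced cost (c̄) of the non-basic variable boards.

-8

At the optimum: solder uses 113 of 124 (slack = 11); test uses 273 of 273 (binding); packaging uses 95 of 95 (binding).
By complementary slackness, y = 0 for the non-binding constraint.
The binding rows give the dual system: 6·y_test + 1·y_packaging = 53 and 3·y_test + 5·y_packaging = 62.5.
Solving: y_test = 7.5, y_packaging = 8.
Reduced cost of boards: c₃ − yᵀa₃ = 38 − (7.5·4 + 8·2) = 38 − 46 = -8.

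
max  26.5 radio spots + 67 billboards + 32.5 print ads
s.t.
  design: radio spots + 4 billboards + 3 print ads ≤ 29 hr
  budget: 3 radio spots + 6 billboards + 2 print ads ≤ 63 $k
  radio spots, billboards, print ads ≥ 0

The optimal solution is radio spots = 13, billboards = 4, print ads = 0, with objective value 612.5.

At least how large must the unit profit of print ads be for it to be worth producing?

34

Check each constraint at x*: design 29/29 (tight); budget 63/63 (tight).
The binding rows give the dual system: 1·y_design + 3·y_budget = 26.5 and 4·y_design + 6·y_budget = 67.
This yields shadow prices y_design = 7, y_budget = 6.5.
print ads enters the basis when its profit ≥ yᵀa₃ = 7·3 + 6.5·2 = 34.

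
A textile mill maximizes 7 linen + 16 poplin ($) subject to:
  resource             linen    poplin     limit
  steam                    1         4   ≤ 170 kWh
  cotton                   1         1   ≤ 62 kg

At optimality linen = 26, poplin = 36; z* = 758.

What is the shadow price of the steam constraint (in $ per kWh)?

At the optimum: steam uses 170 of 170 (binding); cotton uses 62 of 62 (binding).
From A_Bᵀ y = c: 1·y_steam + 1·y_cotton = 7; 4·y_steam + 1·y_cotton = 16.
This yields shadow prices y_steam = 3, y_cotton = 4.
Shadow price of steam = 3.

3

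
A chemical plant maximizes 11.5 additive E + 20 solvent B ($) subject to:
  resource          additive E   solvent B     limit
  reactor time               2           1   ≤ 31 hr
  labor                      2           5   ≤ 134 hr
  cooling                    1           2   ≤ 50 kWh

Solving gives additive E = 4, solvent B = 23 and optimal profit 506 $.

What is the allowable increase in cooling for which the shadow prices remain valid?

Binding constraints: reactor time, cooling. The basis is B = [[2,1],[1,2]] with det 3.
Per unit increase in cooling, x* moves by d = (-0.3333, 0.6667).
The basis stays optimal until labor becomes binding; allowable increase = 4.125 kWh.

4.125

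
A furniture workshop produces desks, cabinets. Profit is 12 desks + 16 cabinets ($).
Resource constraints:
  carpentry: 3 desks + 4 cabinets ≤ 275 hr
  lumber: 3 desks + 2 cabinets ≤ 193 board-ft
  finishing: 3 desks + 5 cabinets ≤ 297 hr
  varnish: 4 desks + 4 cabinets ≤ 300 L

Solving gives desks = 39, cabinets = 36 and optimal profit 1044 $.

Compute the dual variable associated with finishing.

2

At the optimum: carpentry uses 261 of 275 (slack = 14); lumber uses 189 of 193 (slack = 4); finishing uses 297 of 297 (binding); varnish uses 300 of 300 (binding).
Slack constraints have shadow price 0 (complementary slackness).
The binding rows give the dual system: 3·y_finishing + 4·y_varnish = 12 and 5·y_finishing + 4·y_varnish = 16.
Solving: y_finishing = 2, y_varnish = 1.5.
Shadow price of finishing = 2.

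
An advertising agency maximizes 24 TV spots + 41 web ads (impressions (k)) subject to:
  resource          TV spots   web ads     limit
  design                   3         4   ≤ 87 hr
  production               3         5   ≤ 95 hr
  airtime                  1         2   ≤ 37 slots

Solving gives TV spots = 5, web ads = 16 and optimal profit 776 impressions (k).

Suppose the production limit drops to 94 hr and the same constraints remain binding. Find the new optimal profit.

Binding: production and airtime. Non-binding: design (8 unused).
Slack constraints have shadow price 0 (complementary slackness).
From A_Bᵀ y = c: 3·y_production + 1·y_airtime = 24; 5·y_production + 2·y_airtime = 41.
Solving: y_production = 7, y_airtime = 3.
Δz = y_production·Δb = 7 × (-1) = -7, so new z* = 776 − 7 = 769.

769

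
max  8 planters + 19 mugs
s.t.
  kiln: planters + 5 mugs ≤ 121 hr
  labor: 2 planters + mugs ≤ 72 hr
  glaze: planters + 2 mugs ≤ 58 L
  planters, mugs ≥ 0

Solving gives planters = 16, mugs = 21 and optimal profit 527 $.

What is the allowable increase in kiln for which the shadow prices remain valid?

24

Binding constraints: kiln, glaze. The basis is B = [[1,5],[1,2]] with det -3.
Per unit increase in kiln, x* moves by d = (-0.6667, 0.3333).
The basis stays optimal until planters reaches 0; allowable increase = 24 hr.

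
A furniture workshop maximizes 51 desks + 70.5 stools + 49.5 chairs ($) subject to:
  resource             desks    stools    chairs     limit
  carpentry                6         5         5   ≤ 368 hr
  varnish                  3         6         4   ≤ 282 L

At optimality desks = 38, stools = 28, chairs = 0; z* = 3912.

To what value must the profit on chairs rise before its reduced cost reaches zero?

54.5

Both carpentry and varnish are binding at x*.
The binding rows give the dual system: 6·y_carpentry + 3·y_varnish = 51 and 5·y_carpentry + 6·y_varnish = 70.5.
→ y_carpentry = 4.5 and y_varnish = 8.
chairs enters the basis when its profit ≥ yᵀa₃ = 4.5·5 + 8·4 = 54.5.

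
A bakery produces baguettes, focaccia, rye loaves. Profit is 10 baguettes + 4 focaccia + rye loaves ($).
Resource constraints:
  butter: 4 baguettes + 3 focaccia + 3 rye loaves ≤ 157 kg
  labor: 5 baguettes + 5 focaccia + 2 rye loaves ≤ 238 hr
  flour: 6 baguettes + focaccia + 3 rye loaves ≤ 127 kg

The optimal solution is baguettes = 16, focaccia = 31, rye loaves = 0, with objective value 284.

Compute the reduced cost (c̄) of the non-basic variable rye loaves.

-5

Binding: butter and flour. Non-binding: labor (3 unused).
Since labor is not tight, its dual is 0.
The binding rows give the dual system: 4·y_butter + 6·y_flour = 10 and 3·y_butter + 1·y_flour = 4.
Solving: y_butter = 1, y_flour = 1.
Reduced cost of rye loaves: c₃ − yᵀa₃ = 1 − (1·3 + 1·3) = 1 − 6 = -5.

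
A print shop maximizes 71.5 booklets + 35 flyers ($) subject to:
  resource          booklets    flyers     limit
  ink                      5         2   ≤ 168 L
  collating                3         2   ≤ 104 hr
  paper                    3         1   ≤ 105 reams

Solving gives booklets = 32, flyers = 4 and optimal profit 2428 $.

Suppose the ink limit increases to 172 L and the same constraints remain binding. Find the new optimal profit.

At the optimum: ink uses 168 of 168 (binding); collating uses 104 of 104 (binding); paper uses 100 of 105 (slack = 5).
Since paper is not tight, its dual is 0.
The binding rows give the dual system: 5·y_ink + 3·y_collating = 71.5 and 2·y_ink + 2·y_collating = 35.
Solving: y_ink = 9.5, y_collating = 8.
Δz = y_ink·Δb = 9.5 × (4) = 38, so new z* = 2428 + 38 = 2466.

2466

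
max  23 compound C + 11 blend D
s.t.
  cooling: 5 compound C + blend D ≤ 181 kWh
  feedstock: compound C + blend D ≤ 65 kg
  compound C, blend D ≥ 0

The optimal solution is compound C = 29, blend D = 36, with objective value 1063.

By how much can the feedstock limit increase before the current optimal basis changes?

Binding constraints: cooling, feedstock. The basis is B = [[5,1],[1,1]] with det 4.
Per unit increase in feedstock, x* moves by d = (-0.25, 1.25).
The basis stays optimal until compound C reaches 0; allowable increase = 116 kg.

116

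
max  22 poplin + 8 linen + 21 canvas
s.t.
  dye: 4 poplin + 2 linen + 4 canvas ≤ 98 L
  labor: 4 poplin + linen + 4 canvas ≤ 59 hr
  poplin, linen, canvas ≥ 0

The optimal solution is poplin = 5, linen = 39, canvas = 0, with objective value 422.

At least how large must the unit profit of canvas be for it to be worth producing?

Both dye and labor are binding at x*.
From A_Bᵀ y = c: 4·y_dye + 4·y_labor = 22; 2·y_dye + 1·y_labor = 8.
This yields shadow prices y_dye = 2.5, y_labor = 3.
canvas enters the basis when its profit ≥ yᵀa₃ = 2.5·4 + 3·4 = 22.

22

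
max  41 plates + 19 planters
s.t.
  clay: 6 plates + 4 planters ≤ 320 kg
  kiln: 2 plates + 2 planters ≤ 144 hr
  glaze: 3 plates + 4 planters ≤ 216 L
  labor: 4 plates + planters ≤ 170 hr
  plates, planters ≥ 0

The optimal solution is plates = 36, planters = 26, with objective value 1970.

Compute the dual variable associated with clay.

3.5

Check each constraint at x*: clay 320/320 (tight); kiln 124/144 (slack 20); glaze 212/216 (slack 4); labor 170/170 (tight).
Slack constraints have shadow price 0 (complementary slackness).
The binding rows give the dual system: 6·y_clay + 4·y_labor = 41 and 4·y_clay + 1·y_labor = 19.
Solving: y_clay = 3.5, y_labor = 5.
Shadow price of clay = 3.5.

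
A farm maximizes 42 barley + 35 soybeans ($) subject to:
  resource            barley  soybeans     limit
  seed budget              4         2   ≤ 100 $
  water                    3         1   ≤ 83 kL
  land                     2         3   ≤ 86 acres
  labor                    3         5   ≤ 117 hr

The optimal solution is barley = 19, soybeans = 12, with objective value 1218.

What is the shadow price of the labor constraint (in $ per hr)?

Check each constraint at x*: seed budget 100/100 (tight); water 69/83 (slack 14); land 74/86 (slack 12); labor 117/117 (tight).
Since water, land are not tight, their duals are 0.
The binding rows give the dual system: 4·y_seed budget + 3·y_labor = 42 and 2·y_seed budget + 5·y_labor = 35.
Solving: y_seed budget = 7.5, y_labor = 4.
Shadow price of labor = 4.

4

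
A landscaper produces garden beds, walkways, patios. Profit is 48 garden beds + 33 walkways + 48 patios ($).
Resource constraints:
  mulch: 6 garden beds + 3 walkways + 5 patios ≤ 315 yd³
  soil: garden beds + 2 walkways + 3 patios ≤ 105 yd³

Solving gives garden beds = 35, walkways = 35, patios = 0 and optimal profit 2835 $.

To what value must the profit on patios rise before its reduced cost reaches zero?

At the optimum: mulch uses 315 of 315 (binding); soil uses 105 of 105 (binding).
From A_Bᵀ y = c: 6·y_mulch + 1·y_soil = 48; 3·y_mulch + 2·y_soil = 33.
→ y_mulch = 7 and y_soil = 6.
patios enters the basis when its profit ≥ yᵀa₃ = 7·5 + 6·3 = 53.

53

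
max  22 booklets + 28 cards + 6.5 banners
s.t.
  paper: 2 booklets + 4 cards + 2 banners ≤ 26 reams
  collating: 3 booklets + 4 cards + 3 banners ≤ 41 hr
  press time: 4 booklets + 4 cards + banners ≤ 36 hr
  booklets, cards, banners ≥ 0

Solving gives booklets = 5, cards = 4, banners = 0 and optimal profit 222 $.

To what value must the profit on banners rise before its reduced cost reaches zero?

Binding: paper and press time. Non-binding: collating (10 unused).
By complementary slackness, y = 0 for the non-binding constraint.
Dual feasibility on the basic columns requires 2·y_paper + 4·y_press time = 22, 4·y_paper + 4·y_press time = 28.
→ y_paper = 3 and y_press time = 4.
banners enters the basis when its profit ≥ yᵀa₃ = 3·2 + 4·1 = 10.

10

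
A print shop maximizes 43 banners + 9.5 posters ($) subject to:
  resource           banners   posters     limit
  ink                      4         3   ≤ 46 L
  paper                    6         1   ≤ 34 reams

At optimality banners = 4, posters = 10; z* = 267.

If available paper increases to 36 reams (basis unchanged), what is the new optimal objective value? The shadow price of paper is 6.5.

280

Δb = 2, so new z* = 267 + (6.5)·(2) = 267 + 13 = 280.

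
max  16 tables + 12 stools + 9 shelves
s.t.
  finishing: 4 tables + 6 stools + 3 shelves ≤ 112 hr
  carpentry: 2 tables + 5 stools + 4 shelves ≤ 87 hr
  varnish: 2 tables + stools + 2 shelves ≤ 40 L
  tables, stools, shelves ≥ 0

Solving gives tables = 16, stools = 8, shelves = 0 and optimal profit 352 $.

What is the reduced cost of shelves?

-6

Binding: finishing and varnish. Non-binding: carpentry (15 unused).
Slack constraints have shadow price 0 (complementary slackness).
From A_Bᵀ y = c: 4·y_finishing + 2·y_varnish = 16; 6·y_finishing + 1·y_varnish = 12.
→ y_finishing = 1 and y_varnish = 6.
Reduced cost of shelves: c₃ − yᵀa₃ = 9 − (1·3 + 6·2) = 9 − 15 = -6.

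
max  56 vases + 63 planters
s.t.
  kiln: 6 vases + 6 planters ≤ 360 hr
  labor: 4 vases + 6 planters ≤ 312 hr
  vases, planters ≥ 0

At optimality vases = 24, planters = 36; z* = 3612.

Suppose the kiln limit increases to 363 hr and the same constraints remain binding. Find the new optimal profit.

Check each constraint at x*: kiln 360/360 (tight); labor 312/312 (tight).
Dual feasibility on the basic columns requires 6·y_kiln + 4·y_labor = 56, 6·y_kiln + 6·y_labor = 63.
→ y_kiln = 7 and y_labor = 3.5.
Δz = y_kiln·Δb = 7 × (3) = 21, so new z* = 3612 + 21 = 3633.

3633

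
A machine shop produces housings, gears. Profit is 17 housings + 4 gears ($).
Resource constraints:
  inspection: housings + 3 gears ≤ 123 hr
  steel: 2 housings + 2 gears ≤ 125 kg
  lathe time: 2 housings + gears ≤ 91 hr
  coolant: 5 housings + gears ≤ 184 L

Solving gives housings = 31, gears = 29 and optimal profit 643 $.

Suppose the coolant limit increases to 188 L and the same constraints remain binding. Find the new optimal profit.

655

Binding: lathe time and coolant. Non-binding: inspection (5 unused), steel (5 unused).
Slack constraints have shadow price 0 (complementary slackness).
The binding rows give the dual system: 2·y_lathe time + 5·y_coolant = 17 and 1·y_lathe time + 1·y_coolant = 4.
Solving: y_lathe time = 1, y_coolant = 3.
Δz = y_coolant·Δb = 3 × (4) = 12, so new z* = 643 + 12 = 655.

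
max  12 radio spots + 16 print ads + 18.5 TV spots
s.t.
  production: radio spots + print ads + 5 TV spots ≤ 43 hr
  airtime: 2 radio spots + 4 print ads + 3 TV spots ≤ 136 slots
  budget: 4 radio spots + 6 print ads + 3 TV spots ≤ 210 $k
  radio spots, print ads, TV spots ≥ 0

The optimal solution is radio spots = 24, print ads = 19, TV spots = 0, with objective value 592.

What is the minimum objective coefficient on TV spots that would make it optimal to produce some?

At the optimum: production uses 43 of 43 (binding); airtime uses 124 of 136 (slack = 12); budget uses 210 of 210 (binding).
Since airtime is not tight, its dual is 0.
From A_Bᵀ y = c: 1·y_production + 4·y_budget = 12; 1·y_production + 6·y_budget = 16.
→ y_production = 4 and y_budget = 2.
TV spots enters the basis when its profit ≥ yᵀa₃ = 4·5 + 2·3 = 26.

26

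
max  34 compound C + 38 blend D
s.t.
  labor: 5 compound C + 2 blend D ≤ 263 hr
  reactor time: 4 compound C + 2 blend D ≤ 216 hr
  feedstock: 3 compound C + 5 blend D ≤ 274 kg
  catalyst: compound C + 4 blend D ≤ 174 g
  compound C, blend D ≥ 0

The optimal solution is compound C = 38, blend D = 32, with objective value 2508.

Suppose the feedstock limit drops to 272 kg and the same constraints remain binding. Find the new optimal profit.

2496

At the optimum: labor uses 254 of 263 (slack = 9); reactor time uses 216 of 216 (binding); feedstock uses 274 of 274 (binding); catalyst uses 166 of 174 (slack = 8).
By complementary slackness, y = 0 for the non-binding constraints.
Dual feasibility on the basic columns requires 4·y_reactor time + 3·y_feedstock = 34, 2·y_reactor time + 5·y_feedstock = 38.
→ y_reactor time = 4 and y_feedstock = 6.
Δz = y_feedstock·Δb = 6 × (-2) = -12, so new z* = 2508 − 12 = 2496.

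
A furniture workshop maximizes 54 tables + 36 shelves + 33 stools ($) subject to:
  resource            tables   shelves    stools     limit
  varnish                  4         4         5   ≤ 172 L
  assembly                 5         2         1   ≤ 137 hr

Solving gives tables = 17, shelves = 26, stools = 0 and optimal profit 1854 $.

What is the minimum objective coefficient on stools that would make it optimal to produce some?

36

Both varnish and assembly are binding at x*.
From A_Bᵀ y = c: 4·y_varnish + 5·y_assembly = 54; 4·y_varnish + 2·y_assembly = 36.
Solving: y_varnish = 6, y_assembly = 6.
stools enters the basis when its profit ≥ yᵀa₃ = 6·5 + 6·1 = 36.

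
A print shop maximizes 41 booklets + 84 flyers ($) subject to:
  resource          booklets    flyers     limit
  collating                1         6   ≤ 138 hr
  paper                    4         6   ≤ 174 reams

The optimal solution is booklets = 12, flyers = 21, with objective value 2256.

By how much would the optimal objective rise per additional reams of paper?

9

Check each constraint at x*: collating 138/138 (tight); paper 174/174 (tight).
From A_Bᵀ y = c: 1·y_collating + 4·y_paper = 41; 6·y_collating + 6·y_paper = 84.
Solving: y_collating = 5, y_paper = 9.
Shadow price of paper = 9.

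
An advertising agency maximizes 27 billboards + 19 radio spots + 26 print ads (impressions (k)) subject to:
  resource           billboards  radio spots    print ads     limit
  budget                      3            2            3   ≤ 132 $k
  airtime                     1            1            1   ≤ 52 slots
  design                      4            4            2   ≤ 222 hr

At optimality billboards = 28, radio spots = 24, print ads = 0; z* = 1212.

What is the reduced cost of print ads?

-1

At the optimum: budget uses 132 of 132 (binding); airtime uses 52 of 52 (binding); design uses 208 of 222 (slack = 14).
By complementary slackness, y = 0 for the non-binding constraint.
Dual feasibility on the basic columns requires 3·y_budget + 1·y_airtime = 27, 2·y_budget + 1·y_airtime = 19.
This yields shadow prices y_budget = 8, y_airtime = 3.
Reduced cost of print ads: c₃ − yᵀa₃ = 26 − (8·3 + 3·1) = 26 − 27 = -1.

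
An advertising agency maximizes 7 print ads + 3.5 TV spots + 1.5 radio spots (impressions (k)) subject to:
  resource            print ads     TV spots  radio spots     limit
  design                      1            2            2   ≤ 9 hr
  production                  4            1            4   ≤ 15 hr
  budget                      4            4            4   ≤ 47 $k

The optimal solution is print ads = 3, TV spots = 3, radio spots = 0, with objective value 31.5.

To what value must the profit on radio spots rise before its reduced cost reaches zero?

8

Binding: design and production. Non-binding: budget (23 unused).
By complementary slackness, y = 0 for the non-binding constraint.
The binding rows give the dual system: 1·y_design + 4·y_production = 7 and 2·y_design + 1·y_production = 3.5.
This yields shadow prices y_design = 1, y_production = 1.5.
radio spots enters the basis when its profit ≥ yᵀa₃ = 1·2 + 1.5·4 = 8.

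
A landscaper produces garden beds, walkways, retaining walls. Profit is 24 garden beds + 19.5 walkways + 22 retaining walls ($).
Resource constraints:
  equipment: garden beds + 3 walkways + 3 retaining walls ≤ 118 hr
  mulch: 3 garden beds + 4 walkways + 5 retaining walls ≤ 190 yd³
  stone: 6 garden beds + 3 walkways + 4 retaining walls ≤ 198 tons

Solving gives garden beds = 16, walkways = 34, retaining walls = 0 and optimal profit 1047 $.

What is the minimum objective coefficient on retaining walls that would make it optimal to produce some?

23

At the optimum: equipment uses 118 of 118 (binding); mulch uses 184 of 190 (slack = 6); stone uses 198 of 198 (binding).
By complementary slackness, y = 0 for the non-binding constraint.
From A_Bᵀ y = c: 1·y_equipment + 6·y_stone = 24; 3·y_equipment + 3·y_stone = 19.5.
This yields shadow prices y_equipment = 3, y_stone = 3.5.
retaining walls enters the basis when its profit ≥ yᵀa₃ = 3·3 + 3.5·4 = 23.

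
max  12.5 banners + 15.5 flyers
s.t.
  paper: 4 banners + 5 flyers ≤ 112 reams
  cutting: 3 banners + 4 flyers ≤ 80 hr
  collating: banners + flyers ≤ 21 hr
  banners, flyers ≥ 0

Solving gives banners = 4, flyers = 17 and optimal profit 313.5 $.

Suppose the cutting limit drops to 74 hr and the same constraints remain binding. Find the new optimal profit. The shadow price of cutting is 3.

Δb = -6, so new z* = 313.5 + (3)·(-6) = 313.5 − 18 = 295.5.

295.5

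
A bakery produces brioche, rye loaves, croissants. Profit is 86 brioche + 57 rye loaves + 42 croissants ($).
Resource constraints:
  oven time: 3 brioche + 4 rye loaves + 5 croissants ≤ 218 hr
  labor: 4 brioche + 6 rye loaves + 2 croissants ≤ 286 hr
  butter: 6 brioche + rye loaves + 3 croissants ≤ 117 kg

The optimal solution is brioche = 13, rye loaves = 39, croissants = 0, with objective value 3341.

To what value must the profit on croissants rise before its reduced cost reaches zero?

Check each constraint at x*: oven time 195/218 (slack 23); labor 286/286 (tight); butter 117/117 (tight).
By complementary slackness, y = 0 for the non-binding constraint.
Dual feasibility on the basic columns requires 4·y_labor + 6·y_butter = 86, 6·y_labor + 1·y_butter = 57.
Solving: y_labor = 8, y_butter = 9.
croissants enters the basis when its profit ≥ yᵀa₃ = 8·2 + 9·3 = 43.

43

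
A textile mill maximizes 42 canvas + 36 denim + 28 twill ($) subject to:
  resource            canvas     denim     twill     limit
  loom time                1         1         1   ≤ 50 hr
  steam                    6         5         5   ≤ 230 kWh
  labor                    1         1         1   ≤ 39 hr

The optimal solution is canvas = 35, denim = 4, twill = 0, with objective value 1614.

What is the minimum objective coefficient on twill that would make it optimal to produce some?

36

Binding: steam and labor. Non-binding: loom time (11 unused).
By complementary slackness, y = 0 for the non-binding constraint.
From A_Bᵀ y = c: 6·y_steam + 1·y_labor = 42; 5·y_steam + 1·y_labor = 36.
This yields shadow prices y_steam = 6, y_labor = 6.
twill enters the basis when its profit ≥ yᵀa₃ = 6·5 + 6·1 = 36.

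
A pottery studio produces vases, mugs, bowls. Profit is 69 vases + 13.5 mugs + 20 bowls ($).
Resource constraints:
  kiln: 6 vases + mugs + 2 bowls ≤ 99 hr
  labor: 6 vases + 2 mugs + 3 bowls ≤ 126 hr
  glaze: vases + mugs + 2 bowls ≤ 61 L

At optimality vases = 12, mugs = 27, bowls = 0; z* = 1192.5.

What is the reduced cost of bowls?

At the optimum: kiln uses 99 of 99 (binding); labor uses 126 of 126 (binding); glaze uses 39 of 61 (slack = 22).
Slack constraints have shadow price 0 (complementary slackness).
From A_Bᵀ y = c: 6·y_kiln + 6·y_labor = 69; 1·y_kiln + 2·y_labor = 13.5.
Solving: y_kiln = 9.5, y_labor = 2.
Reduced cost of bowls: c₃ − yᵀa₃ = 20 − (9.5·2 + 2·3) = 20 − 25 = -5.

-5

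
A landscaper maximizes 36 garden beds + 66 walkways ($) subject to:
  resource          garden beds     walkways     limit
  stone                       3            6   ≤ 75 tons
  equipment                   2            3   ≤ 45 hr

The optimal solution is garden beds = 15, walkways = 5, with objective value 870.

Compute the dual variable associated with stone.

8

Check each constraint at x*: stone 75/75 (tight); equipment 45/45 (tight).
From A_Bᵀ y = c: 3·y_stone + 2·y_equipment = 36; 6·y_stone + 3·y_equipment = 66.
Solving: y_stone = 8, y_equipment = 6.
Shadow price of stone = 8.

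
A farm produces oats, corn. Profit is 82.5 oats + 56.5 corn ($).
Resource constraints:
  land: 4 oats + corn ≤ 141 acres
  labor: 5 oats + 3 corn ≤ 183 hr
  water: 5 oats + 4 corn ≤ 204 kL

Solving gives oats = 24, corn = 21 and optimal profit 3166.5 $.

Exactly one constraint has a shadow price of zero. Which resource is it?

land: 117/141 (slack 24)
labor: 183/183 (binding)
water: 204/204 (binding)
By complementary slackness, a constraint with positive slack has shadow price 0 → land.

land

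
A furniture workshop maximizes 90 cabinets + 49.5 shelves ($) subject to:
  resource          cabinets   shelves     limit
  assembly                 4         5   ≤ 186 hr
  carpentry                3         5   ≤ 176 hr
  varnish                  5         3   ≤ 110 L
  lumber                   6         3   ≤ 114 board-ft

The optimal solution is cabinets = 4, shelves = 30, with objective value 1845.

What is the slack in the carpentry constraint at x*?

14

carpentry used = 3·4 + 5·30 = 162; slack = 176 − 162 = 14.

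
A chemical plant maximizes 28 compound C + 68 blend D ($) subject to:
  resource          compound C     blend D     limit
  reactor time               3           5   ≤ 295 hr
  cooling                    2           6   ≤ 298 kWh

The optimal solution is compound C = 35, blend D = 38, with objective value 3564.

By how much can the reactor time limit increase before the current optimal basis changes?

Binding constraints: reactor time, cooling. The basis is B = [[3,5],[2,6]] with det 8.
Per unit increase in reactor time, x* moves by d = (0.75, -0.25).
The basis stays optimal until blend D reaches 0; allowable increase = 152 hr.

152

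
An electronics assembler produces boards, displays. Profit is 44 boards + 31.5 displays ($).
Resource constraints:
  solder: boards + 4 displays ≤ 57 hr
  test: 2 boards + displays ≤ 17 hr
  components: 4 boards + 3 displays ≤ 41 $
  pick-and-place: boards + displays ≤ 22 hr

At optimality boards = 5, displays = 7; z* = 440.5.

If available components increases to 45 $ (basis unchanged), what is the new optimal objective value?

Binding: test and components. Non-binding: solder (24 unused), pick-and-place (10 unused).
Since solder, pick-and-place are not tight, their duals are 0.
The binding rows give the dual system: 2·y_test + 4·y_components = 44 and 1·y_test + 3·y_components = 31.5.
→ y_test = 3 and y_components = 9.5.
Δz = y_components·Δb = 9.5 × (4) = 38, so new z* = 440.5 + 38 = 478.5.

478.5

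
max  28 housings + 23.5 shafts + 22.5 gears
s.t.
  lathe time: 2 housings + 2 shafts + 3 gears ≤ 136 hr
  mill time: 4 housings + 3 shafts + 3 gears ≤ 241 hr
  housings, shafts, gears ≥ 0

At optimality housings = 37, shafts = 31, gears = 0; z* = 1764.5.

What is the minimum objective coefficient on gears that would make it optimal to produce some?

28.5

Check each constraint at x*: lathe time 136/136 (tight); mill time 241/241 (tight).
From A_Bᵀ y = c: 2·y_lathe time + 4·y_mill time = 28; 2·y_lathe time + 3·y_mill time = 23.5.
→ y_lathe time = 5 and y_mill time = 4.5.
gears enters the basis when its profit ≥ yᵀa₃ = 5·3 + 4.5·3 = 28.5.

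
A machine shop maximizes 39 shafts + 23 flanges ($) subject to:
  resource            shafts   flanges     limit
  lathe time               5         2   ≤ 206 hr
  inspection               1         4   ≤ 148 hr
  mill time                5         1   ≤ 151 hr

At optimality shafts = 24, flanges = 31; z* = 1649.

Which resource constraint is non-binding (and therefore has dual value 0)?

lathe time: 182/206 (slack 24)
inspection: 148/148 (binding)
mill time: 151/151 (binding)
By complementary slackness, a constraint with positive slack has shadow price 0 → lathe time.

lathe time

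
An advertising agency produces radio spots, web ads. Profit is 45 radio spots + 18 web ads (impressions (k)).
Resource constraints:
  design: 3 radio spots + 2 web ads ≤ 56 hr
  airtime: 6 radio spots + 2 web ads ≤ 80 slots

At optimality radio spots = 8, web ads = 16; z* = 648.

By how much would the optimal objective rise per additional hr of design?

At the optimum: design uses 56 of 56 (binding); airtime uses 80 of 80 (binding).
From A_Bᵀ y = c: 3·y_design + 6·y_airtime = 45; 2·y_design + 2·y_airtime = 18.
Solving: y_design = 3, y_airtime = 6.
Shadow price of design = 3.

3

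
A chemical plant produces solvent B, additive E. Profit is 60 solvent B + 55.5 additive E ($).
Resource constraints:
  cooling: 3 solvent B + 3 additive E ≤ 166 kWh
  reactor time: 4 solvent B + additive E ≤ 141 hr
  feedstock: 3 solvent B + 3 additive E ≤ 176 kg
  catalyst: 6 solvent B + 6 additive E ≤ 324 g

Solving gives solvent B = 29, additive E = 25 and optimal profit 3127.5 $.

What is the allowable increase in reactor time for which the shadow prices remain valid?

75

Binding constraints: reactor time, catalyst. The basis is B = [[4,1],[6,6]] with det 18.
Per unit increase in reactor time, x* moves by d = (0.3333, -0.3333).
The basis stays optimal until additive E reaches 0; allowable increase = 75 hr.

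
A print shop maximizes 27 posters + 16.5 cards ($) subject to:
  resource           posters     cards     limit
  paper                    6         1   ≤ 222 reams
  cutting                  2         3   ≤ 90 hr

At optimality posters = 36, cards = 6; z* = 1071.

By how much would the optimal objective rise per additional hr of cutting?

4.5

At the optimum: paper uses 222 of 222 (binding); cutting uses 90 of 90 (binding).
Dual feasibility on the basic columns requires 6·y_paper + 2·y_cutting = 27, 1·y_paper + 3·y_cutting = 16.5.
→ y_paper = 3 and y_cutting = 4.5.
Shadow price of cutting = 4.5.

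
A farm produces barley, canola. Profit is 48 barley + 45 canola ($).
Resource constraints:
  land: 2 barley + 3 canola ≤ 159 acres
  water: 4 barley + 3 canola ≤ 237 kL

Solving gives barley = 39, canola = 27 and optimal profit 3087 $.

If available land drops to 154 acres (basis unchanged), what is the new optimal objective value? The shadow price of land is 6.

Δb = -5, so new z* = 3087 + (6)·(-5) = 3087 − 30 = 3057.

3057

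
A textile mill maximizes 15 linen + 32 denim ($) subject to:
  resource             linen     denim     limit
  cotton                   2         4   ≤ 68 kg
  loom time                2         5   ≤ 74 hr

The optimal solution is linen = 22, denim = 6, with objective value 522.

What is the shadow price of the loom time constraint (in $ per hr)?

Check each constraint at x*: cotton 68/68 (tight); loom time 74/74 (tight).
The binding rows give the dual system: 2·y_cotton + 2·y_loom time = 15 and 4·y_cotton + 5·y_loom time = 32.
This yields shadow prices y_cotton = 5.5, y_loom time = 2.
Shadow price of loom time = 2.

2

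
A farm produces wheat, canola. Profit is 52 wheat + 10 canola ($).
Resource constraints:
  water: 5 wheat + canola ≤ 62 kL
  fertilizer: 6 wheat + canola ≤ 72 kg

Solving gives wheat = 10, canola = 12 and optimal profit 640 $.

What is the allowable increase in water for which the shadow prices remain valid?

Binding constraints: water, fertilizer. The basis is B = [[5,1],[6,1]] with det -1.
Per unit increase in water, x* moves by d = (-1, 6).
The basis stays optimal until wheat reaches 0; allowable increase = 10 kL.

10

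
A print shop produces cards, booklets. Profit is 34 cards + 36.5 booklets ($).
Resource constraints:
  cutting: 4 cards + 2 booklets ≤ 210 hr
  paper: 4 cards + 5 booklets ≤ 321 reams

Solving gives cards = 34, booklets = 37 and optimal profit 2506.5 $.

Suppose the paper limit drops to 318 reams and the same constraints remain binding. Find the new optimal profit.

2487

Both cutting and paper are binding at x*.
The binding rows give the dual system: 4·y_cutting + 4·y_paper = 34 and 2·y_cutting + 5·y_paper = 36.5.
This yields shadow prices y_cutting = 2, y_paper = 6.5.
Δz = y_paper·Δb = 6.5 × (-3) = -19.5, so new z* = 2506.5 − 19.5 = 2487.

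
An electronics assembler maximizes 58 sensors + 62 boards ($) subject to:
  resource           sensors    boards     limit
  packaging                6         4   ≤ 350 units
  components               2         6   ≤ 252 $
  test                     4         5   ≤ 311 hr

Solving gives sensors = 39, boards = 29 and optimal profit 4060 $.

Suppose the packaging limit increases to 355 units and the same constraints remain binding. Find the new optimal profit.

4100

Binding: packaging and components. Non-binding: test (10 unused).
By complementary slackness, y = 0 for the non-binding constraint.
Dual feasibility on the basic columns requires 6·y_packaging + 2·y_components = 58, 4·y_packaging + 6·y_components = 62.
This yields shadow prices y_packaging = 8, y_components = 5.
Δz = y_packaging·Δb = 8 × (5) = 40, so new z* = 4060 + 40 = 4100.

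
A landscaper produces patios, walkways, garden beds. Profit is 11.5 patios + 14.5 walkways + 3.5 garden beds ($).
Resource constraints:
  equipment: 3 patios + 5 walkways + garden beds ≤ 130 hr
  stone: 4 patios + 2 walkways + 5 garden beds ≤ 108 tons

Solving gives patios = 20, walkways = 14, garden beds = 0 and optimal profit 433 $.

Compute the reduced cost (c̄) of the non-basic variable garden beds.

Both equipment and stone are binding at x*.
From A_Bᵀ y = c: 3·y_equipment + 4·y_stone = 11.5; 5·y_equipment + 2·y_stone = 14.5.
Solving: y_equipment = 2.5, y_stone = 1.
Reduced cost of garden beds: c₃ − yᵀa₃ = 3.5 − (2.5·1 + 1·5) = 3.5 − 7.5 = -4.

-4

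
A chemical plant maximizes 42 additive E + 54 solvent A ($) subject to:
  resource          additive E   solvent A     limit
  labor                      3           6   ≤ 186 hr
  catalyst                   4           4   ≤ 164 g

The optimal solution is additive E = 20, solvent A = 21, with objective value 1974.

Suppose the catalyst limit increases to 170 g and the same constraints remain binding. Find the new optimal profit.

2019

Check each constraint at x*: labor 186/186 (tight); catalyst 164/164 (tight).
Dual feasibility on the basic columns requires 3·y_labor + 4·y_catalyst = 42, 6·y_labor + 4·y_catalyst = 54.
→ y_labor = 4 and y_catalyst = 7.5.
Δz = y_catalyst·Δb = 7.5 × (6) = 45, so new z* = 1974 + 45 = 2019.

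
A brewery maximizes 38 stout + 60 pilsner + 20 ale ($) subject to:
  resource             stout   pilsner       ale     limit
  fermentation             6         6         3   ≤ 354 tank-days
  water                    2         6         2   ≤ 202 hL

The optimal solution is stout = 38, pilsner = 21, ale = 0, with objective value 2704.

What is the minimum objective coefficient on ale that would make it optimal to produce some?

24.5

Both fermentation and water are binding at x*.
Dual feasibility on the basic columns requires 6·y_fermentation + 2·y_water = 38, 6·y_fermentation + 6·y_water = 60.
This yields shadow prices y_fermentation = 4.5, y_water = 5.5.
ale enters the basis when its profit ≥ yᵀa₃ = 4.5·3 + 5.5·2 = 24.5.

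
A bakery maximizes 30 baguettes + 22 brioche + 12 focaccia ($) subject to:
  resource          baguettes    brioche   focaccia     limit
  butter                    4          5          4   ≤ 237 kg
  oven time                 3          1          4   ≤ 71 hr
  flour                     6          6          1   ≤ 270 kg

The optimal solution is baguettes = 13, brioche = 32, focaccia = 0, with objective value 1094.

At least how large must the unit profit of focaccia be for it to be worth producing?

At the optimum: butter uses 212 of 237 (slack = 25); oven time uses 71 of 71 (binding); flour uses 270 of 270 (binding).
Since butter is not tight, its dual is 0.
From A_Bᵀ y = c: 3·y_oven time + 6·y_flour = 30; 1·y_oven time + 6·y_flour = 22.
Solving: y_oven time = 4, y_flour = 3.
focaccia enters the basis when its profit ≥ yᵀa₃ = 4·4 + 3·1 = 19.

19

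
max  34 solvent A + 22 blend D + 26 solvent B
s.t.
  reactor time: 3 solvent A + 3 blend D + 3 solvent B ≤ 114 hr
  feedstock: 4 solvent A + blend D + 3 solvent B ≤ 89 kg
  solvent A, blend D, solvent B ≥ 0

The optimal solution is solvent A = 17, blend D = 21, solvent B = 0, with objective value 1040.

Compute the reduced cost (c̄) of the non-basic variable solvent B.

-4

Both reactor time and feedstock are binding at x*.
The binding rows give the dual system: 3·y_reactor time + 4·y_feedstock = 34 and 3·y_reactor time + 1·y_feedstock = 22.
Solving: y_reactor time = 6, y_feedstock = 4.
Reduced cost of solvent B: c₃ − yᵀa₃ = 26 − (6·3 + 4·3) = 26 − 30 = -4.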